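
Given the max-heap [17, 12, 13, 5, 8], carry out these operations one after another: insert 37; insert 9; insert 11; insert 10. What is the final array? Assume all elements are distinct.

[37, 12, 17, 11, 8, 13, 9, 5, 10]

insert 37:
  append 37 at index 5 → [17, 12, 13, 5, 8, 37]
  37 > parent 13 at index 2, swap → [17, 12, 37, 5, 8, 13]
  37 > parent 17 at index 0, swap → [37, 12, 17, 5, 8, 13]
insert 9:
  append 9 at index 6 → [37, 12, 17, 5, 8, 13, 9] (no swap needed)
insert 11:
  append 11 at index 7 → [37, 12, 17, 5, 8, 13, 9, 11]
  11 > parent 5 at index 3, swap → [37, 12, 17, 11, 8, 13, 9, 5]
insert 10:
  append 10 at index 8 → [37, 12, 17, 11, 8, 13, 9, 5, 10] (no swap needed)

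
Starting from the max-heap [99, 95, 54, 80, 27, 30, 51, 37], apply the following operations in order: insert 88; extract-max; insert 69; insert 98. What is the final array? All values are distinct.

[98, 95, 54, 80, 88, 30, 51, 37, 69, 27]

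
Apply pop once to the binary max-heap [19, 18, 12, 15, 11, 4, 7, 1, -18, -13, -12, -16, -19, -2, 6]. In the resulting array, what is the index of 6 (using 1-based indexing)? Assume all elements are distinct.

4

remove root 19; move last element 6 to root → [6, 18, 12, 15, 11, 4, 7, 1, -18, -13, -12, -16, -19, -2]
6 vs larger child 18 at index 2, swap → [18, 6, 12, 15, 11, 4, 7, 1, -18, -13, -12, -16, -19, -2]
6 vs larger child 15 at index 4, swap → [18, 15, 12, 6, 11, 4, 7, 1, -18, -13, -12, -16, -19, -2]
resulting array: [18, 15, 12, 6, 11, 4, 7, 1, -18, -13, -12, -16, -19, -2]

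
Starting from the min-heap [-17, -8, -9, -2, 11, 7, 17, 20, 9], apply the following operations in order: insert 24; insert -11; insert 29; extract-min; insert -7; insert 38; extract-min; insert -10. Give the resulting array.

[-10, -8, -9, -2, 11, -7, 17, 20, 9, 24, 29, 38, 7]

insert 24:
  append 24 at index 9 → [-17, -8, -9, -2, 11, 7, 17, 20, 9, 24] (no swap needed)
insert -11:
  append -11 at index 10 → [-17, -8, -9, -2, 11, 7, 17, 20, 9, 24, -11]
  -11 < parent 11 at index 4, swap → [-17, -8, -9, -2, -11, 7, 17, 20, 9, 24, 11]
  -11 < parent -8 at index 1, swap → [-17, -11, -9, -2, -8, 7, 17, 20, 9, 24, 11]
insert 29:
  append 29 at index 11 → [-17, -11, -9, -2, -8, 7, 17, 20, 9, 24, 11, 29] (no swap needed)
extract-min → returns -17:
  remove root -17; move last element 29 to root → [29, -11, -9, -2, -8, 7, 17, 20, 9, 24, 11]
  29 vs smaller child -11 at index 1, swap → [-11, 29, -9, -2, -8, 7, 17, 20, 9, 24, 11]
  29 vs smaller child -8 at index 4, swap → [-11, -8, -9, -2, 29, 7, 17, 20, 9, 24, 11]
  29 vs smaller child 11 at index 10, swap → [-11, -8, -9, -2, 11, 7, 17, 20, 9, 24, 29]
insert -7:
  append -7 at index 11 → [-11, -8, -9, -2, 11, 7, 17, 20, 9, 24, 29, -7]
  -7 < parent 7 at index 5, swap → [-11, -8, -9, -2, 11, -7, 17, 20, 9, 24, 29, 7]
insert 38:
  append 38 at index 12 → [-11, -8, -9, -2, 11, -7, 17, 20, 9, 24, 29, 7, 38] (no swap needed)
extract-min → returns -11:
  remove root -11; move last element 38 to root → [38, -8, -9, -2, 11, -7, 17, 20, 9, 24, 29, 7]
  38 vs smaller child -9 at index 2, swap → [-9, -8, 38, -2, 11, -7, 17, 20, 9, 24, 29, 7]
  38 vs smaller child -7 at index 5, swap → [-9, -8, -7, -2, 11, 38, 17, 20, 9, 24, 29, 7]
  38 vs only child 7 at index 11, swap → [-9, -8, -7, -2, 11, 7, 17, 20, 9, 24, 29, 38]
insert -10:
  append -10 at index 12 → [-9, -8, -7, -2, 11, 7, 17, 20, 9, 24, 29, 38, -10]
  -10 < parent 7 at index 5, swap → [-9, -8, -7, -2, 11, -10, 17, 20, 9, 24, 29, 38, 7]
  -10 < parent -7 at index 2, swap → [-9, -8, -10, -2, 11, -7, 17, 20, 9, 24, 29, 38, 7]
  -10 < parent -9 at index 0, swap → [-10, -8, -9, -2, 11, -7, 17, 20, 9, 24, 29, 38, 7]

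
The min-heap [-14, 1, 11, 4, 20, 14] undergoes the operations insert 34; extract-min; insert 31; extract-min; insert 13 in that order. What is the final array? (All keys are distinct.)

insert 34:
  append 34 at index 6 → [-14, 1, 11, 4, 20, 14, 34] (no swap needed)
extract-min → returns -14:
  remove root -14; move last element 34 to root → [34, 1, 11, 4, 20, 14]
  34 vs smaller child 1 at index 1, swap → [1, 34, 11, 4, 20, 14]
  34 vs smaller child 4 at index 3, swap → [1, 4, 11, 34, 20, 14]
insert 31:
  append 31 at index 6 → [1, 4, 11, 34, 20, 14, 31] (no swap needed)
extract-min → returns 1:
  remove root 1; move last element 31 to root → [31, 4, 11, 34, 20, 14]
  31 vs smaller child 4 at index 1, swap → [4, 31, 11, 34, 20, 14]
  31 vs smaller child 20 at index 4, swap → [4, 20, 11, 34, 31, 14]
insert 13:
  append 13 at index 6 → [4, 20, 11, 34, 31, 14, 13] (no swap needed)

[4, 20, 11, 34, 31, 14, 13]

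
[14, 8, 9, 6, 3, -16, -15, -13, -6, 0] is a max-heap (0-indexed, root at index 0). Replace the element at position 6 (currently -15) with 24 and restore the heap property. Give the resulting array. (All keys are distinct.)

set index 6 from -15 to 24 → [14, 8, 9, 6, 3, -16, 24, -13, -6, 0]
24 > parent 9 at index 2, swap → [14, 8, 24, 6, 3, -16, 9, -13, -6, 0]
24 > parent 14 at index 0, swap → [24, 8, 14, 6, 3, -16, 9, -13, -6, 0]

[24, 8, 14, 6, 3, -16, 9, -13, -6, 0]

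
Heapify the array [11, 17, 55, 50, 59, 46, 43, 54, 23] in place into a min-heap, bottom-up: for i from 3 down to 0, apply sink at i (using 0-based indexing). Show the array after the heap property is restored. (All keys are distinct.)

[11, 17, 43, 23, 59, 46, 55, 54, 50]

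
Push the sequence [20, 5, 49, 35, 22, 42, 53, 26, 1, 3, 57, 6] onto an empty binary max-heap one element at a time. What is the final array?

[57, 53, 49, 26, 35, 20, 42, 5, 1, 3, 22, 6]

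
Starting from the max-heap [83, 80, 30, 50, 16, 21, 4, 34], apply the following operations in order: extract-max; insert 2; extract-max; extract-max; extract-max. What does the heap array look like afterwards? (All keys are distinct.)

[30, 16, 21, 2, 4]

extract-max → returns 83:
  remove root 83; move last element 34 to root → [34, 80, 30, 50, 16, 21, 4]
  34 vs larger child 80 at index 1, swap → [80, 34, 30, 50, 16, 21, 4]
  34 vs larger child 50 at index 3, swap → [80, 50, 30, 34, 16, 21, 4]
insert 2:
  append 2 at index 7 → [80, 50, 30, 34, 16, 21, 4, 2] (no swap needed)
extract-max → returns 80:
  remove root 80; move last element 2 to root → [2, 50, 30, 34, 16, 21, 4]
  2 vs larger child 50 at index 1, swap → [50, 2, 30, 34, 16, 21, 4]
  2 vs larger child 34 at index 3, swap → [50, 34, 30, 2, 16, 21, 4]
extract-max → returns 50:
  remove root 50; move last element 4 to root → [4, 34, 30, 2, 16, 21]
  4 vs larger child 34 at index 1, swap → [34, 4, 30, 2, 16, 21]
  4 vs larger child 16 at index 4, swap → [34, 16, 30, 2, 4, 21]
extract-max → returns 34:
  remove root 34; move last element 21 to root → [21, 16, 30, 2, 4]
  21 vs larger child 30 at index 2, swap → [30, 16, 21, 2, 4]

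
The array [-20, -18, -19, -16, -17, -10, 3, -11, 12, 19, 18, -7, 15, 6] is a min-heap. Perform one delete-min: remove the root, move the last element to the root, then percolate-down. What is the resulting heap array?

[-19, -18, -10, -16, -17, -7, 3, -11, 12, 19, 18, 6, 15]

remove root -20; move last element 6 to root → [6, -18, -19, -16, -17, -10, 3, -11, 12, 19, 18, -7, 15]
6 vs smaller child -19 at index 2, swap → [-19, -18, 6, -16, -17, -10, 3, -11, 12, 19, 18, -7, 15]
6 vs smaller child -10 at index 5, swap → [-19, -18, -10, -16, -17, 6, 3, -11, 12, 19, 18, -7, 15]
6 vs smaller child -7 at index 11, swap → [-19, -18, -10, -16, -17, -7, 3, -11, 12, 19, 18, 6, 15]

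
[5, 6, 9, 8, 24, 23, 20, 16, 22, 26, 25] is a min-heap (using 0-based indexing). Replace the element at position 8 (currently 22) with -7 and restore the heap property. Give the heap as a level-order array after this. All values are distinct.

set index 8 from 22 to -7 → [5, 6, 9, 8, 24, 23, 20, 16, -7, 26, 25]
-7 < parent 8 at index 3, swap → [5, 6, 9, -7, 24, 23, 20, 16, 8, 26, 25]
-7 < parent 6 at index 1, swap → [5, -7, 9, 6, 24, 23, 20, 16, 8, 26, 25]
-7 < parent 5 at index 0, swap → [-7, 5, 9, 6, 24, 23, 20, 16, 8, 26, 25]

[-7, 5, 9, 6, 24, 23, 20, 16, 8, 26, 25]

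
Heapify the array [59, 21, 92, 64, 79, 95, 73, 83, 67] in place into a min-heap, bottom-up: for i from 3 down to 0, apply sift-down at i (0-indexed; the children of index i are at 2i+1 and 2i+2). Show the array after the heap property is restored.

sift down from index 3: already satisfies heap property
sift down from index 2:
  92 vs smaller child 73 at index 6, swap → [59, 21, 73, 64, 79, 95, 92, 83, 67]
sift down from index 1: already satisfies heap property
sift down from index 0:
  59 vs smaller child 21 at index 1, swap → [21, 59, 73, 64, 79, 95, 92, 83, 67]

[21, 59, 73, 64, 79, 95, 92, 83, 67]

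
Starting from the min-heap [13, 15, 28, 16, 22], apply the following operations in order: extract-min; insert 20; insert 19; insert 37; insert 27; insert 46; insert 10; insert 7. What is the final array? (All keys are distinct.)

[7, 10, 19, 22, 15, 28, 37, 27, 46, 20, 16]

extract-min → returns 13:
  remove root 13; move last element 22 to root → [22, 15, 28, 16]
  22 vs smaller child 15 at index 1, swap → [15, 22, 28, 16]
  22 vs only child 16 at index 3, swap → [15, 16, 28, 22]
insert 20:
  append 20 at index 4 → [15, 16, 28, 22, 20] (no swap needed)
insert 19:
  append 19 at index 5 → [15, 16, 28, 22, 20, 19]
  19 < parent 28 at index 2, swap → [15, 16, 19, 22, 20, 28]
insert 37:
  append 37 at index 6 → [15, 16, 19, 22, 20, 28, 37] (no swap needed)
insert 27:
  append 27 at index 7 → [15, 16, 19, 22, 20, 28, 37, 27] (no swap needed)
insert 46:
  append 46 at index 8 → [15, 16, 19, 22, 20, 28, 37, 27, 46] (no swap needed)
insert 10:
  append 10 at index 9 → [15, 16, 19, 22, 20, 28, 37, 27, 46, 10]
  10 < parent 20 at index 4, swap → [15, 16, 19, 22, 10, 28, 37, 27, 46, 20]
  10 < parent 16 at index 1, swap → [15, 10, 19, 22, 16, 28, 37, 27, 46, 20]
  10 < parent 15 at index 0, swap → [10, 15, 19, 22, 16, 28, 37, 27, 46, 20]
insert 7:
  append 7 at index 10 → [10, 15, 19, 22, 16, 28, 37, 27, 46, 20, 7]
  7 < parent 16 at index 4, swap → [10, 15, 19, 22, 7, 28, 37, 27, 46, 20, 16]
  7 < parent 15 at index 1, swap → [10, 7, 19, 22, 15, 28, 37, 27, 46, 20, 16]
  7 < parent 10 at index 0, swap → [7, 10, 19, 22, 15, 28, 37, 27, 46, 20, 16]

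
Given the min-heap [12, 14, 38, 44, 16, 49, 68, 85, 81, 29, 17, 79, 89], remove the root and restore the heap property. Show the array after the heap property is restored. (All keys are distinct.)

remove root 12; move last element 89 to root → [89, 14, 38, 44, 16, 49, 68, 85, 81, 29, 17, 79]
89 vs smaller child 14 at index 1, swap → [14, 89, 38, 44, 16, 49, 68, 85, 81, 29, 17, 79]
89 vs smaller child 16 at index 4, swap → [14, 16, 38, 44, 89, 49, 68, 85, 81, 29, 17, 79]
89 vs smaller child 17 at index 10, swap → [14, 16, 38, 44, 17, 49, 68, 85, 81, 29, 89, 79]

[14, 16, 38, 44, 17, 49, 68, 85, 81, 29, 89, 79]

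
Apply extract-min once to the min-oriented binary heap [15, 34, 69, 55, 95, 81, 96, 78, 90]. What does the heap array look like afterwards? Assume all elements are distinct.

remove root 15; move last element 90 to root → [90, 34, 69, 55, 95, 81, 96, 78]
90 vs smaller child 34 at index 1, swap → [34, 90, 69, 55, 95, 81, 96, 78]
90 vs smaller child 55 at index 3, swap → [34, 55, 69, 90, 95, 81, 96, 78]
90 vs only child 78 at index 7, swap → [34, 55, 69, 78, 95, 81, 96, 90]

[34, 55, 69, 78, 95, 81, 96, 90]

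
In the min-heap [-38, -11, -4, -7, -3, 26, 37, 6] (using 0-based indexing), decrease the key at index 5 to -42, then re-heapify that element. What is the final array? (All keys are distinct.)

set index 5 from 26 to -42 → [-38, -11, -4, -7, -3, -42, 37, 6]
-42 < parent -4 at index 2, swap → [-38, -11, -42, -7, -3, -4, 37, 6]
-42 < parent -38 at index 0, swap → [-42, -11, -38, -7, -3, -4, 37, 6]

[-42, -11, -38, -7, -3, -4, 37, 6]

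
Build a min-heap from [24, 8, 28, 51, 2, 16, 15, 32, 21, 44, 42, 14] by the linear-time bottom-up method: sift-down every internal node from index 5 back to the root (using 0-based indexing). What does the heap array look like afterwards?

[2, 8, 14, 21, 24, 16, 15, 32, 51, 44, 42, 28]

sift down from index 5:
  16 vs only child 14 at index 11, swap → [24, 8, 28, 51, 2, 14, 15, 32, 21, 44, 42, 16]
sift down from index 4: already satisfies heap property
sift down from index 3:
  51 vs smaller child 21 at index 8, swap → [24, 8, 28, 21, 2, 14, 15, 32, 51, 44, 42, 16]
sift down from index 2:
  28 vs smaller child 14 at index 5, swap → [24, 8, 14, 21, 2, 28, 15, 32, 51, 44, 42, 16]
  28 vs only child 16 at index 11, swap → [24, 8, 14, 21, 2, 16, 15, 32, 51, 44, 42, 28]
sift down from index 1:
  8 vs smaller child 2 at index 4, swap → [24, 2, 14, 21, 8, 16, 15, 32, 51, 44, 42, 28]
sift down from index 0:
  24 vs smaller child 2 at index 1, swap → [2, 24, 14, 21, 8, 16, 15, 32, 51, 44, 42, 28]
  24 vs smaller child 8 at index 4, swap → [2, 8, 14, 21, 24, 16, 15, 32, 51, 44, 42, 28]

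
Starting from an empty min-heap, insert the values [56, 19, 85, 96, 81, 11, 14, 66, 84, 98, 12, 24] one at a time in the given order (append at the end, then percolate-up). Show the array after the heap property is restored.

[11, 12, 14, 66, 56, 24, 19, 96, 84, 98, 81, 85]

Insert 56:
  append 56 at index 0 → [56] (no swap needed)
Insert 19:
  append 19 at index 1 → [56, 19]
  19 < parent 56 at index 0, swap → [19, 56]
Insert 85:
  append 85 at index 2 → [19, 56, 85] (no swap needed)
Insert 96:
  append 96 at index 3 → [19, 56, 85, 96] (no swap needed)
Insert 81:
  append 81 at index 4 → [19, 56, 85, 96, 81] (no swap needed)
Insert 11:
  append 11 at index 5 → [19, 56, 85, 96, 81, 11]
  11 < parent 85 at index 2, swap → [19, 56, 11, 96, 81, 85]
  11 < parent 19 at index 0, swap → [11, 56, 19, 96, 81, 85]
Insert 14:
  append 14 at index 6 → [11, 56, 19, 96, 81, 85, 14]
  14 < parent 19 at index 2, swap → [11, 56, 14, 96, 81, 85, 19]
Insert 66:
  append 66 at index 7 → [11, 56, 14, 96, 81, 85, 19, 66]
  66 < parent 96 at index 3, swap → [11, 56, 14, 66, 81, 85, 19, 96]
Insert 84:
  append 84 at index 8 → [11, 56, 14, 66, 81, 85, 19, 96, 84] (no swap needed)
Insert 98:
  append 98 at index 9 → [11, 56, 14, 66, 81, 85, 19, 96, 84, 98] (no swap needed)
Insert 12:
  append 12 at index 10 → [11, 56, 14, 66, 81, 85, 19, 96, 84, 98, 12]
  12 < parent 81 at index 4, swap → [11, 56, 14, 66, 12, 85, 19, 96, 84, 98, 81]
  12 < parent 56 at index 1, swap → [11, 12, 14, 66, 56, 85, 19, 96, 84, 98, 81]
Insert 24:
  append 24 at index 11 → [11, 12, 14, 66, 56, 85, 19, 96, 84, 98, 81, 24]
  24 < parent 85 at index 5, swap → [11, 12, 14, 66, 56, 24, 19, 96, 84, 98, 81, 85]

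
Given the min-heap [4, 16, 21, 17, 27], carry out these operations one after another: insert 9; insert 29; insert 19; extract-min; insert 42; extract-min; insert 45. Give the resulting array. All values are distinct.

[16, 17, 19, 42, 27, 21, 29, 45]

insert 9:
  append 9 at index 5 → [4, 16, 21, 17, 27, 9]
  9 < parent 21 at index 2, swap → [4, 16, 9, 17, 27, 21]
insert 29:
  append 29 at index 6 → [4, 16, 9, 17, 27, 21, 29] (no swap needed)
insert 19:
  append 19 at index 7 → [4, 16, 9, 17, 27, 21, 29, 19] (no swap needed)
extract-min → returns 4:
  remove root 4; move last element 19 to root → [19, 16, 9, 17, 27, 21, 29]
  19 vs smaller child 9 at index 2, swap → [9, 16, 19, 17, 27, 21, 29]
insert 42:
  append 42 at index 7 → [9, 16, 19, 17, 27, 21, 29, 42] (no swap needed)
extract-min → returns 9:
  remove root 9; move last element 42 to root → [42, 16, 19, 17, 27, 21, 29]
  42 vs smaller child 16 at index 1, swap → [16, 42, 19, 17, 27, 21, 29]
  42 vs smaller child 17 at index 3, swap → [16, 17, 19, 42, 27, 21, 29]
insert 45:
  append 45 at index 7 → [16, 17, 19, 42, 27, 21, 29, 45] (no swap needed)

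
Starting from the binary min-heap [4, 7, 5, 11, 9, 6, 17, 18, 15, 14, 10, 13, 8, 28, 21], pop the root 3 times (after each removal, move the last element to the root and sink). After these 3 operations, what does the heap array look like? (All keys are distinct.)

extract-min #1 returns 4:
  remove root 4; move last element 21 to root → [21, 7, 5, 11, 9, 6, 17, 18, 15, 14, 10, 13, 8, 28]
  21 vs smaller child 5 at index 2, swap → [5, 7, 21, 11, 9, 6, 17, 18, 15, 14, 10, 13, 8, 28]
  21 vs smaller child 6 at index 5, swap → [5, 7, 6, 11, 9, 21, 17, 18, 15, 14, 10, 13, 8, 28]
  21 vs smaller child 8 at index 12, swap → [5, 7, 6, 11, 9, 8, 17, 18, 15, 14, 10, 13, 21, 28]
extract-min #2 returns 5:
  remove root 5; move last element 28 to root → [28, 7, 6, 11, 9, 8, 17, 18, 15, 14, 10, 13, 21]
  28 vs smaller child 6 at index 2, swap → [6, 7, 28, 11, 9, 8, 17, 18, 15, 14, 10, 13, 21]
  28 vs smaller child 8 at index 5, swap → [6, 7, 8, 11, 9, 28, 17, 18, 15, 14, 10, 13, 21]
  28 vs smaller child 13 at index 11, swap → [6, 7, 8, 11, 9, 13, 17, 18, 15, 14, 10, 28, 21]
extract-min #3 returns 6:
  remove root 6; move last element 21 to root → [21, 7, 8, 11, 9, 13, 17, 18, 15, 14, 10, 28]
  21 vs smaller child 7 at index 1, swap → [7, 21, 8, 11, 9, 13, 17, 18, 15, 14, 10, 28]
  21 vs smaller child 9 at index 4, swap → [7, 9, 8, 11, 21, 13, 17, 18, 15, 14, 10, 28]
  21 vs smaller child 10 at index 10, swap → [7, 9, 8, 11, 10, 13, 17, 18, 15, 14, 21, 28]

[7, 9, 8, 11, 10, 13, 17, 18, 15, 14, 21, 28]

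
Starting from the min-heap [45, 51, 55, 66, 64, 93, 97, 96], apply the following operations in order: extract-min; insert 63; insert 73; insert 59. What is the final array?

extract-min → returns 45:
  remove root 45; move last element 96 to root → [96, 51, 55, 66, 64, 93, 97]
  96 vs smaller child 51 at index 1, swap → [51, 96, 55, 66, 64, 93, 97]
  96 vs smaller child 64 at index 4, swap → [51, 64, 55, 66, 96, 93, 97]
insert 63:
  append 63 at index 7 → [51, 64, 55, 66, 96, 93, 97, 63]
  63 < parent 66 at index 3, swap → [51, 64, 55, 63, 96, 93, 97, 66]
  63 < parent 64 at index 1, swap → [51, 63, 55, 64, 96, 93, 97, 66]
insert 73:
  append 73 at index 8 → [51, 63, 55, 64, 96, 93, 97, 66, 73] (no swap needed)
insert 59:
  append 59 at index 9 → [51, 63, 55, 64, 96, 93, 97, 66, 73, 59]
  59 < parent 96 at index 4, swap → [51, 63, 55, 64, 59, 93, 97, 66, 73, 96]
  59 < parent 63 at index 1, swap → [51, 59, 55, 64, 63, 93, 97, 66, 73, 96]

[51, 59, 55, 64, 63, 93, 97, 66, 73, 96]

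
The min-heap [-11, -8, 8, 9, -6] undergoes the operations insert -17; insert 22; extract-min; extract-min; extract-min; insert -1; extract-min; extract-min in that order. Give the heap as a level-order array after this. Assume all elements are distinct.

insert -17:
  append -17 at index 5 → [-11, -8, 8, 9, -6, -17]
  -17 < parent 8 at index 2, swap → [-11, -8, -17, 9, -6, 8]
  -17 < parent -11 at index 0, swap → [-17, -8, -11, 9, -6, 8]
insert 22:
  append 22 at index 6 → [-17, -8, -11, 9, -6, 8, 22] (no swap needed)
extract-min → returns -17:
  remove root -17; move last element 22 to root → [22, -8, -11, 9, -6, 8]
  22 vs smaller child -11 at index 2, swap → [-11, -8, 22, 9, -6, 8]
  22 vs only child 8 at index 5, swap → [-11, -8, 8, 9, -6, 22]
extract-min → returns -11:
  remove root -11; move last element 22 to root → [22, -8, 8, 9, -6]
  22 vs smaller child -8 at index 1, swap → [-8, 22, 8, 9, -6]
  22 vs smaller child -6 at index 4, swap → [-8, -6, 8, 9, 22]
extract-min → returns -8:
  remove root -8; move last element 22 to root → [22, -6, 8, 9]
  22 vs smaller child -6 at index 1, swap → [-6, 22, 8, 9]
  22 vs only child 9 at index 3, swap → [-6, 9, 8, 22]
insert -1:
  append -1 at index 4 → [-6, 9, 8, 22, -1]
  -1 < parent 9 at index 1, swap → [-6, -1, 8, 22, 9]
extract-min → returns -6:
  remove root -6; move last element 9 to root → [9, -1, 8, 22]
  9 vs smaller child -1 at index 1, swap → [-1, 9, 8, 22]
extract-min → returns -1:
  remove root -1; move last element 22 to root → [22, 9, 8]
  22 vs smaller child 8 at index 2, swap → [8, 9, 22]

[8, 9, 22]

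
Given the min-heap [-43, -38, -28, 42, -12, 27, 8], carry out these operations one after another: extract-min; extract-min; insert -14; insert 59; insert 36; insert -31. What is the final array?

extract-min → returns -43:
  remove root -43; move last element 8 to root → [8, -38, -28, 42, -12, 27]
  8 vs smaller child -38 at index 1, swap → [-38, 8, -28, 42, -12, 27]
  8 vs smaller child -12 at index 4, swap → [-38, -12, -28, 42, 8, 27]
extract-min → returns -38:
  remove root -38; move last element 27 to root → [27, -12, -28, 42, 8]
  27 vs smaller child -28 at index 2, swap → [-28, -12, 27, 42, 8]
insert -14:
  append -14 at index 5 → [-28, -12, 27, 42, 8, -14]
  -14 < parent 27 at index 2, swap → [-28, -12, -14, 42, 8, 27]
insert 59:
  append 59 at index 6 → [-28, -12, -14, 42, 8, 27, 59] (no swap needed)
insert 36:
  append 36 at index 7 → [-28, -12, -14, 42, 8, 27, 59, 36]
  36 < parent 42 at index 3, swap → [-28, -12, -14, 36, 8, 27, 59, 42]
insert -31:
  append -31 at index 8 → [-28, -12, -14, 36, 8, 27, 59, 42, -31]
  -31 < parent 36 at index 3, swap → [-28, -12, -14, -31, 8, 27, 59, 42, 36]
  -31 < parent -12 at index 1, swap → [-28, -31, -14, -12, 8, 27, 59, 42, 36]
  -31 < parent -28 at index 0, swap → [-31, -28, -14, -12, 8, 27, 59, 42, 36]

[-31, -28, -14, -12, 8, 27, 59, 42, 36]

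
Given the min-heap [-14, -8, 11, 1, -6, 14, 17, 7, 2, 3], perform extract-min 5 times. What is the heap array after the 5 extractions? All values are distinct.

[3, 7, 11, 14, 17]

extract-min #1 returns -14:
  remove root -14; move last element 3 to root → [3, -8, 11, 1, -6, 14, 17, 7, 2]
  3 vs smaller child -8 at index 1, swap → [-8, 3, 11, 1, -6, 14, 17, 7, 2]
  3 vs smaller child -6 at index 4, swap → [-8, -6, 11, 1, 3, 14, 17, 7, 2]
extract-min #2 returns -8:
  remove root -8; move last element 2 to root → [2, -6, 11, 1, 3, 14, 17, 7]
  2 vs smaller child -6 at index 1, swap → [-6, 2, 11, 1, 3, 14, 17, 7]
  2 vs smaller child 1 at index 3, swap → [-6, 1, 11, 2, 3, 14, 17, 7]
extract-min #3 returns -6:
  remove root -6; move last element 7 to root → [7, 1, 11, 2, 3, 14, 17]
  7 vs smaller child 1 at index 1, swap → [1, 7, 11, 2, 3, 14, 17]
  7 vs smaller child 2 at index 3, swap → [1, 2, 11, 7, 3, 14, 17]
extract-min #4 returns 1:
  remove root 1; move last element 17 to root → [17, 2, 11, 7, 3, 14]
  17 vs smaller child 2 at index 1, swap → [2, 17, 11, 7, 3, 14]
  17 vs smaller child 3 at index 4, swap → [2, 3, 11, 7, 17, 14]
extract-min #5 returns 2:
  remove root 2; move last element 14 to root → [14, 3, 11, 7, 17]
  14 vs smaller child 3 at index 1, swap → [3, 14, 11, 7, 17]
  14 vs smaller child 7 at index 3, swap → [3, 7, 11, 14, 17]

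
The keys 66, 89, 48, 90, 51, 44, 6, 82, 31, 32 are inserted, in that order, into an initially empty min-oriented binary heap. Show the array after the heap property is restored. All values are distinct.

Insert 66:
  append 66 at index 0 → [66] (no swap needed)
Insert 89:
  append 89 at index 1 → [66, 89] (no swap needed)
Insert 48:
  append 48 at index 2 → [66, 89, 48]
  48 < parent 66 at index 0, swap → [48, 89, 66]
Insert 90:
  append 90 at index 3 → [48, 89, 66, 90] (no swap needed)
Insert 51:
  append 51 at index 4 → [48, 89, 66, 90, 51]
  51 < parent 89 at index 1, swap → [48, 51, 66, 90, 89]
Insert 44:
  append 44 at index 5 → [48, 51, 66, 90, 89, 44]
  44 < parent 66 at index 2, swap → [48, 51, 44, 90, 89, 66]
  44 < parent 48 at index 0, swap → [44, 51, 48, 90, 89, 66]
Insert 6:
  append 6 at index 6 → [44, 51, 48, 90, 89, 66, 6]
  6 < parent 48 at index 2, swap → [44, 51, 6, 90, 89, 66, 48]
  6 < parent 44 at index 0, swap → [6, 51, 44, 90, 89, 66, 48]
Insert 82:
  append 82 at index 7 → [6, 51, 44, 90, 89, 66, 48, 82]
  82 < parent 90 at index 3, swap → [6, 51, 44, 82, 89, 66, 48, 90]
Insert 31:
  append 31 at index 8 → [6, 51, 44, 82, 89, 66, 48, 90, 31]
  31 < parent 82 at index 3, swap → [6, 51, 44, 31, 89, 66, 48, 90, 82]
  31 < parent 51 at index 1, swap → [6, 31, 44, 51, 89, 66, 48, 90, 82]
Insert 32:
  append 32 at index 9 → [6, 31, 44, 51, 89, 66, 48, 90, 82, 32]
  32 < parent 89 at index 4, swap → [6, 31, 44, 51, 32, 66, 48, 90, 82, 89]

[6, 31, 44, 51, 32, 66, 48, 90, 82, 89]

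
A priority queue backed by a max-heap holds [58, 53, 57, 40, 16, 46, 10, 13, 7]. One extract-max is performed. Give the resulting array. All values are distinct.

[57, 53, 46, 40, 16, 7, 10, 13]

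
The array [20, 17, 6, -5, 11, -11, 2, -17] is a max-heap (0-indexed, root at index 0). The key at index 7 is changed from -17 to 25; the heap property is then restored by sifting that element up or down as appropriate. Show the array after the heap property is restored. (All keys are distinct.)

set index 7 from -17 to 25 → [20, 17, 6, -5, 11, -11, 2, 25]
25 > parent -5 at index 3, swap → [20, 17, 6, 25, 11, -11, 2, -5]
25 > parent 17 at index 1, swap → [20, 25, 6, 17, 11, -11, 2, -5]
25 > parent 20 at index 0, swap → [25, 20, 6, 17, 11, -11, 2, -5]

[25, 20, 6, 17, 11, -11, 2, -5]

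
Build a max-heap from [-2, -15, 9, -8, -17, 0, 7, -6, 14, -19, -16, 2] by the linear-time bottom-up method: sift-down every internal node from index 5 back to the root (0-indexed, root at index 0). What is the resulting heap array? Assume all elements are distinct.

sift down from index 5:
  0 vs only child 2 at index 11, swap → [-2, -15, 9, -8, -17, 2, 7, -6, 14, -19, -16, 0]
sift down from index 4:
  -17 vs larger child -16 at index 10, swap → [-2, -15, 9, -8, -16, 2, 7, -6, 14, -19, -17, 0]
sift down from index 3:
  -8 vs larger child 14 at index 8, swap → [-2, -15, 9, 14, -16, 2, 7, -6, -8, -19, -17, 0]
sift down from index 2: already satisfies heap property
sift down from index 1:
  -15 vs larger child 14 at index 3, swap → [-2, 14, 9, -15, -16, 2, 7, -6, -8, -19, -17, 0]
  -15 vs larger child -6 at index 7, swap → [-2, 14, 9, -6, -16, 2, 7, -15, -8, -19, -17, 0]
sift down from index 0:
  -2 vs larger child 14 at index 1, swap → [14, -2, 9, -6, -16, 2, 7, -15, -8, -19, -17, 0]

[14, -2, 9, -6, -16, 2, 7, -15, -8, -19, -17, 0]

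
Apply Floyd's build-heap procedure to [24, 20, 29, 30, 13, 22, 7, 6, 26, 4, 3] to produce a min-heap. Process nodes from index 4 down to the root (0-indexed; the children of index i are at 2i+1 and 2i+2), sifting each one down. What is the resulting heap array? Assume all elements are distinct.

[3, 4, 7, 6, 13, 22, 29, 30, 26, 20, 24]

sift down from index 4:
  13 vs smaller child 3 at index 10, swap → [24, 20, 29, 30, 3, 22, 7, 6, 26, 4, 13]
sift down from index 3:
  30 vs smaller child 6 at index 7, swap → [24, 20, 29, 6, 3, 22, 7, 30, 26, 4, 13]
sift down from index 2:
  29 vs smaller child 7 at index 6, swap → [24, 20, 7, 6, 3, 22, 29, 30, 26, 4, 13]
sift down from index 1:
  20 vs smaller child 3 at index 4, swap → [24, 3, 7, 6, 20, 22, 29, 30, 26, 4, 13]
  20 vs smaller child 4 at index 9, swap → [24, 3, 7, 6, 4, 22, 29, 30, 26, 20, 13]
sift down from index 0:
  24 vs smaller child 3 at index 1, swap → [3, 24, 7, 6, 4, 22, 29, 30, 26, 20, 13]
  24 vs smaller child 4 at index 4, swap → [3, 4, 7, 6, 24, 22, 29, 30, 26, 20, 13]
  24 vs smaller child 13 at index 10, swap → [3, 4, 7, 6, 13, 22, 29, 30, 26, 20, 24]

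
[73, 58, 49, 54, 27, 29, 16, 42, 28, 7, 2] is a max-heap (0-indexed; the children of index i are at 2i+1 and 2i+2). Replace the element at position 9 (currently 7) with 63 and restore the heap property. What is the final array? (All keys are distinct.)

[73, 63, 49, 54, 58, 29, 16, 42, 28, 27, 2]

set index 9 from 7 to 63 → [73, 58, 49, 54, 27, 29, 16, 42, 28, 63, 2]
63 > parent 27 at index 4, swap → [73, 58, 49, 54, 63, 29, 16, 42, 28, 27, 2]
63 > parent 58 at index 1, swap → [73, 63, 49, 54, 58, 29, 16, 42, 28, 27, 2]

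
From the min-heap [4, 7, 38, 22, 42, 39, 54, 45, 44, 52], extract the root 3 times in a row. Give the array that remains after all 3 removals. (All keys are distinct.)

[38, 42, 39, 44, 52, 45, 54]

extract-min #1 returns 4:
  remove root 4; move last element 52 to root → [52, 7, 38, 22, 42, 39, 54, 45, 44]
  52 vs smaller child 7 at index 1, swap → [7, 52, 38, 22, 42, 39, 54, 45, 44]
  52 vs smaller child 22 at index 3, swap → [7, 22, 38, 52, 42, 39, 54, 45, 44]
  52 vs smaller child 44 at index 8, swap → [7, 22, 38, 44, 42, 39, 54, 45, 52]
extract-min #2 returns 7:
  remove root 7; move last element 52 to root → [52, 22, 38, 44, 42, 39, 54, 45]
  52 vs smaller child 22 at index 1, swap → [22, 52, 38, 44, 42, 39, 54, 45]
  52 vs smaller child 42 at index 4, swap → [22, 42, 38, 44, 52, 39, 54, 45]
extract-min #3 returns 22:
  remove root 22; move last element 45 to root → [45, 42, 38, 44, 52, 39, 54]
  45 vs smaller child 38 at index 2, swap → [38, 42, 45, 44, 52, 39, 54]
  45 vs smaller child 39 at index 5, swap → [38, 42, 39, 44, 52, 45, 54]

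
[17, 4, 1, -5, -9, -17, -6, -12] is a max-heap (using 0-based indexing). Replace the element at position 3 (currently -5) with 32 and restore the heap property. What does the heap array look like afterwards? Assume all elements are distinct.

[32, 17, 1, 4, -9, -17, -6, -12]

set index 3 from -5 to 32 → [17, 4, 1, 32, -9, -17, -6, -12]
32 > parent 4 at index 1, swap → [17, 32, 1, 4, -9, -17, -6, -12]
32 > parent 17 at index 0, swap → [32, 17, 1, 4, -9, -17, -6, -12]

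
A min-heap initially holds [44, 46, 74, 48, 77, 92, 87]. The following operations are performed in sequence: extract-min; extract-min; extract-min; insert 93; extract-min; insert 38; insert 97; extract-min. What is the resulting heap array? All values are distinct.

[77, 87, 92, 93, 97]

extract-min → returns 44:
  remove root 44; move last element 87 to root → [87, 46, 74, 48, 77, 92]
  87 vs smaller child 46 at index 1, swap → [46, 87, 74, 48, 77, 92]
  87 vs smaller child 48 at index 3, swap → [46, 48, 74, 87, 77, 92]
extract-min → returns 46:
  remove root 46; move last element 92 to root → [92, 48, 74, 87, 77]
  92 vs smaller child 48 at index 1, swap → [48, 92, 74, 87, 77]
  92 vs smaller child 77 at index 4, swap → [48, 77, 74, 87, 92]
extract-min → returns 48:
  remove root 48; move last element 92 to root → [92, 77, 74, 87]
  92 vs smaller child 74 at index 2, swap → [74, 77, 92, 87]
insert 93:
  append 93 at index 4 → [74, 77, 92, 87, 93] (no swap needed)
extract-min → returns 74:
  remove root 74; move last element 93 to root → [93, 77, 92, 87]
  93 vs smaller child 77 at index 1, swap → [77, 93, 92, 87]
  93 vs only child 87 at index 3, swap → [77, 87, 92, 93]
insert 38:
  append 38 at index 4 → [77, 87, 92, 93, 38]
  38 < parent 87 at index 1, swap → [77, 38, 92, 93, 87]
  38 < parent 77 at index 0, swap → [38, 77, 92, 93, 87]
insert 97:
  append 97 at index 5 → [38, 77, 92, 93, 87, 97] (no swap needed)
extract-min → returns 38:
  remove root 38; move last element 97 to root → [97, 77, 92, 93, 87]
  97 vs smaller child 77 at index 1, swap → [77, 97, 92, 93, 87]
  97 vs smaller child 87 at index 4, swap → [77, 87, 92, 93, 97]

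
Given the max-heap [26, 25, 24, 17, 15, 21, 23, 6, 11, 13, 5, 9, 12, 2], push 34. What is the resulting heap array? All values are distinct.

append 34 at index 14 → [26, 25, 24, 17, 15, 21, 23, 6, 11, 13, 5, 9, 12, 2, 34]
34 > parent 23 at index 6, swap → [26, 25, 24, 17, 15, 21, 34, 6, 11, 13, 5, 9, 12, 2, 23]
34 > parent 24 at index 2, swap → [26, 25, 34, 17, 15, 21, 24, 6, 11, 13, 5, 9, 12, 2, 23]
34 > parent 26 at index 0, swap → [34, 25, 26, 17, 15, 21, 24, 6, 11, 13, 5, 9, 12, 2, 23]

[34, 25, 26, 17, 15, 21, 24, 6, 11, 13, 5, 9, 12, 2, 23]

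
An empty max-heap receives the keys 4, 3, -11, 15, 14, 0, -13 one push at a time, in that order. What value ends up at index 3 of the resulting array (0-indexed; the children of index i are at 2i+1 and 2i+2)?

3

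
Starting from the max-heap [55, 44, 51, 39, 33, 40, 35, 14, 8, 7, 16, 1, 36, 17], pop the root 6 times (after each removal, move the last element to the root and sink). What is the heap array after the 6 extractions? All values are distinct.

extract-max #1 returns 55:
  remove root 55; move last element 17 to root → [17, 44, 51, 39, 33, 40, 35, 14, 8, 7, 16, 1, 36]
  17 vs larger child 51 at index 2, swap → [51, 44, 17, 39, 33, 40, 35, 14, 8, 7, 16, 1, 36]
  17 vs larger child 40 at index 5, swap → [51, 44, 40, 39, 33, 17, 35, 14, 8, 7, 16, 1, 36]
  17 vs larger child 36 at index 12, swap → [51, 44, 40, 39, 33, 36, 35, 14, 8, 7, 16, 1, 17]
extract-max #2 returns 51:
  remove root 51; move last element 17 to root → [17, 44, 40, 39, 33, 36, 35, 14, 8, 7, 16, 1]
  17 vs larger child 44 at index 1, swap → [44, 17, 40, 39, 33, 36, 35, 14, 8, 7, 16, 1]
  17 vs larger child 39 at index 3, swap → [44, 39, 40, 17, 33, 36, 35, 14, 8, 7, 16, 1]
extract-max #3 returns 44:
  remove root 44; move last element 1 to root → [1, 39, 40, 17, 33, 36, 35, 14, 8, 7, 16]
  1 vs larger child 40 at index 2, swap → [40, 39, 1, 17, 33, 36, 35, 14, 8, 7, 16]
  1 vs larger child 36 at index 5, swap → [40, 39, 36, 17, 33, 1, 35, 14, 8, 7, 16]
extract-max #4 returns 40:
  remove root 40; move last element 16 to root → [16, 39, 36, 17, 33, 1, 35, 14, 8, 7]
  16 vs larger child 39 at index 1, swap → [39, 16, 36, 17, 33, 1, 35, 14, 8, 7]
  16 vs larger child 33 at index 4, swap → [39, 33, 36, 17, 16, 1, 35, 14, 8, 7]
extract-max #5 returns 39:
  remove root 39; move last element 7 to root → [7, 33, 36, 17, 16, 1, 35, 14, 8]
  7 vs larger child 36 at index 2, swap → [36, 33, 7, 17, 16, 1, 35, 14, 8]
  7 vs larger child 35 at index 6, swap → [36, 33, 35, 17, 16, 1, 7, 14, 8]
extract-max #6 returns 36:
  remove root 36; move last element 8 to root → [8, 33, 35, 17, 16, 1, 7, 14]
  8 vs larger child 35 at index 2, swap → [35, 33, 8, 17, 16, 1, 7, 14]

[35, 33, 8, 17, 16, 1, 7, 14]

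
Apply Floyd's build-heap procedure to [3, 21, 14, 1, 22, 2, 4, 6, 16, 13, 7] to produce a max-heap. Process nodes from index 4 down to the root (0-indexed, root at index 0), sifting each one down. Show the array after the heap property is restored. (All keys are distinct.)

[22, 21, 14, 16, 13, 2, 4, 6, 1, 3, 7]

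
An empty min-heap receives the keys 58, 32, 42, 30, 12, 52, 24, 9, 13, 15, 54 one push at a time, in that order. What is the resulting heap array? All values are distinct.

[9, 12, 24, 13, 15, 52, 42, 58, 30, 32, 54]

Insert 58:
  append 58 at index 0 → [58] (no swap needed)
Insert 32:
  append 32 at index 1 → [58, 32]
  32 < parent 58 at index 0, swap → [32, 58]
Insert 42:
  append 42 at index 2 → [32, 58, 42] (no swap needed)
Insert 30:
  append 30 at index 3 → [32, 58, 42, 30]
  30 < parent 58 at index 1, swap → [32, 30, 42, 58]
  30 < parent 32 at index 0, swap → [30, 32, 42, 58]
Insert 12:
  append 12 at index 4 → [30, 32, 42, 58, 12]
  12 < parent 32 at index 1, swap → [30, 12, 42, 58, 32]
  12 < parent 30 at index 0, swap → [12, 30, 42, 58, 32]
Insert 52:
  append 52 at index 5 → [12, 30, 42, 58, 32, 52] (no swap needed)
Insert 24:
  append 24 at index 6 → [12, 30, 42, 58, 32, 52, 24]
  24 < parent 42 at index 2, swap → [12, 30, 24, 58, 32, 52, 42]
Insert 9:
  append 9 at index 7 → [12, 30, 24, 58, 32, 52, 42, 9]
  9 < parent 58 at index 3, swap → [12, 30, 24, 9, 32, 52, 42, 58]
  9 < parent 30 at index 1, swap → [12, 9, 24, 30, 32, 52, 42, 58]
  9 < parent 12 at index 0, swap → [9, 12, 24, 30, 32, 52, 42, 58]
Insert 13:
  append 13 at index 8 → [9, 12, 24, 30, 32, 52, 42, 58, 13]
  13 < parent 30 at index 3, swap → [9, 12, 24, 13, 32, 52, 42, 58, 30]
Insert 15:
  append 15 at index 9 → [9, 12, 24, 13, 32, 52, 42, 58, 30, 15]
  15 < parent 32 at index 4, swap → [9, 12, 24, 13, 15, 52, 42, 58, 30, 32]
Insert 54:
  append 54 at index 10 → [9, 12, 24, 13, 15, 52, 42, 58, 30, 32, 54] (no swap needed)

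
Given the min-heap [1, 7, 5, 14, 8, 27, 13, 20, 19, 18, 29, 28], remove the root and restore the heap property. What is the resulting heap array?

[5, 7, 13, 14, 8, 27, 28, 20, 19, 18, 29]

remove root 1; move last element 28 to root → [28, 7, 5, 14, 8, 27, 13, 20, 19, 18, 29]
28 vs smaller child 5 at index 2, swap → [5, 7, 28, 14, 8, 27, 13, 20, 19, 18, 29]
28 vs smaller child 13 at index 6, swap → [5, 7, 13, 14, 8, 27, 28, 20, 19, 18, 29]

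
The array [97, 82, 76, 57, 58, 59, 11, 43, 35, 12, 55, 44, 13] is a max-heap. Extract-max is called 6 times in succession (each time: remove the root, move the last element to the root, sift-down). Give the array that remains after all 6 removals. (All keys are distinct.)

extract-max #1 returns 97:
  remove root 97; move last element 13 to root → [13, 82, 76, 57, 58, 59, 11, 43, 35, 12, 55, 44]
  13 vs larger child 82 at index 1, swap → [82, 13, 76, 57, 58, 59, 11, 43, 35, 12, 55, 44]
  13 vs larger child 58 at index 4, swap → [82, 58, 76, 57, 13, 59, 11, 43, 35, 12, 55, 44]
  13 vs larger child 55 at index 10, swap → [82, 58, 76, 57, 55, 59, 11, 43, 35, 12, 13, 44]
extract-max #2 returns 82:
  remove root 82; move last element 44 to root → [44, 58, 76, 57, 55, 59, 11, 43, 35, 12, 13]
  44 vs larger child 76 at index 2, swap → [76, 58, 44, 57, 55, 59, 11, 43, 35, 12, 13]
  44 vs larger child 59 at index 5, swap → [76, 58, 59, 57, 55, 44, 11, 43, 35, 12, 13]
extract-max #3 returns 76:
  remove root 76; move last element 13 to root → [13, 58, 59, 57, 55, 44, 11, 43, 35, 12]
  13 vs larger child 59 at index 2, swap → [59, 58, 13, 57, 55, 44, 11, 43, 35, 12]
  13 vs larger child 44 at index 5, swap → [59, 58, 44, 57, 55, 13, 11, 43, 35, 12]
extract-max #4 returns 59:
  remove root 59; move last element 12 to root → [12, 58, 44, 57, 55, 13, 11, 43, 35]
  12 vs larger child 58 at index 1, swap → [58, 12, 44, 57, 55, 13, 11, 43, 35]
  12 vs larger child 57 at index 3, swap → [58, 57, 44, 12, 55, 13, 11, 43, 35]
  12 vs larger child 43 at index 7, swap → [58, 57, 44, 43, 55, 13, 11, 12, 35]
extract-max #5 returns 58:
  remove root 58; move last element 35 to root → [35, 57, 44, 43, 55, 13, 11, 12]
  35 vs larger child 57 at index 1, swap → [57, 35, 44, 43, 55, 13, 11, 12]
  35 vs larger child 55 at index 4, swap → [57, 55, 44, 43, 35, 13, 11, 12]
extract-max #6 returns 57:
  remove root 57; move last element 12 to root → [12, 55, 44, 43, 35, 13, 11]
  12 vs larger child 55 at index 1, swap → [55, 12, 44, 43, 35, 13, 11]
  12 vs larger child 43 at index 3, swap → [55, 43, 44, 12, 35, 13, 11]

[55, 43, 44, 12, 35, 13, 11]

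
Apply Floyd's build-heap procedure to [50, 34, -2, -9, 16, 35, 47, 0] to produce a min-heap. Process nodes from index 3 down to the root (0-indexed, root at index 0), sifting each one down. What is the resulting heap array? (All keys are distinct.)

[-9, 0, -2, 34, 16, 35, 47, 50]

sift down from index 3: already satisfies heap property
sift down from index 2: already satisfies heap property
sift down from index 1:
  34 vs smaller child -9 at index 3, swap → [50, -9, -2, 34, 16, 35, 47, 0]
  34 vs only child 0 at index 7, swap → [50, -9, -2, 0, 16, 35, 47, 34]
sift down from index 0:
  50 vs smaller child -9 at index 1, swap → [-9, 50, -2, 0, 16, 35, 47, 34]
  50 vs smaller child 0 at index 3, swap → [-9, 0, -2, 50, 16, 35, 47, 34]
  50 vs only child 34 at index 7, swap → [-9, 0, -2, 34, 16, 35, 47, 50]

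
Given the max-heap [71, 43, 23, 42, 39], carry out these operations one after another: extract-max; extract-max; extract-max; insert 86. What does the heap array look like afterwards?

extract-max → returns 71:
  remove root 71; move last element 39 to root → [39, 43, 23, 42]
  39 vs larger child 43 at index 1, swap → [43, 39, 23, 42]
  39 vs only child 42 at index 3, swap → [43, 42, 23, 39]
extract-max → returns 43:
  remove root 43; move last element 39 to root → [39, 42, 23]
  39 vs larger child 42 at index 1, swap → [42, 39, 23]
extract-max → returns 42:
  remove root 42; move last element 23 to root → [23, 39]
  23 vs only child 39 at index 1, swap → [39, 23]
insert 86:
  append 86 at index 2 → [39, 23, 86]
  86 > parent 39 at index 0, swap → [86, 23, 39]

[86, 23, 39]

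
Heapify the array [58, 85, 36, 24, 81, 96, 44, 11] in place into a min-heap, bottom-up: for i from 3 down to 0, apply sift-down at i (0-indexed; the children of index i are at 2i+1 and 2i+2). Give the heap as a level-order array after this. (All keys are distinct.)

[11, 24, 36, 58, 81, 96, 44, 85]

sift down from index 3:
  24 vs only child 11 at index 7, swap → [58, 85, 36, 11, 81, 96, 44, 24]
sift down from index 2: already satisfies heap property
sift down from index 1:
  85 vs smaller child 11 at index 3, swap → [58, 11, 36, 85, 81, 96, 44, 24]
  85 vs only child 24 at index 7, swap → [58, 11, 36, 24, 81, 96, 44, 85]
sift down from index 0:
  58 vs smaller child 11 at index 1, swap → [11, 58, 36, 24, 81, 96, 44, 85]
  58 vs smaller child 24 at index 3, swap → [11, 24, 36, 58, 81, 96, 44, 85]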